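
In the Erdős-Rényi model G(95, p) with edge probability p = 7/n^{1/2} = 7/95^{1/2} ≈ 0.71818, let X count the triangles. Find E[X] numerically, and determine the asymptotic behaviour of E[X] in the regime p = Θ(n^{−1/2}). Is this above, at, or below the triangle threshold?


Number of potential triangles: C(95, 3) = 138415.
Each occurs with probability p³ ≈ (0.71818)³ ≈ 3.7043218e-01.
By linearity: E[X] = C(95, 3)·p³ ≈ 138415 · 3.7043218e-01 ≈ 51273.37074.
Since α = 1/2 < 1, p = c/n^{1/2} ≫ 1/n is above the triangle threshold p ~ 1/n. Asymptotically E[X] ~ (c³/6)·n^{3(1−α)} = (7³/6)·n^{1.5} → ∞; triangles are abundant w.h.p.

E[X] ≈ 51273.37074; in regime p = Θ(1/n^{1/2}) E[X] diverges (above the triangle threshold p ~ 1/n).


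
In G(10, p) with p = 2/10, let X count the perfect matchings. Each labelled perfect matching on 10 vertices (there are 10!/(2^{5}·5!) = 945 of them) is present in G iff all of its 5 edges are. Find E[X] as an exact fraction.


K_10 has 10!/(2^{5}·5!) = 945 labelled perfect matchings.
For each such perfect matching H, let X_H = 1 if all 5 edges of H are present in G. Then P[X_H = 1] = p^{5} = (1/5)^{5} = 1/3125.
By linearity: E[X] = Σ_H E[X_H] = 945 · p^{5} = 945 · 1/3125 = 189/625.
Numerically: E[X] ≈ 0.3024.

E[X] = 945 · (1/5)^{5} = 189/625 ≈ 0.3024.


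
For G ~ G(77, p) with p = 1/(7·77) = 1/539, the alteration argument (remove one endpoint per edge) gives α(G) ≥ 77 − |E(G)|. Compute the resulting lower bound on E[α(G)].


E[|E(G)|] = C(77, 2)·p = 2926 · (1/539) = 38/7.
E[α(G)] ≥ n − E[|E(G)|] = 77 − 38/7 = 501/7.
Numerically: ≈ 71.5714.
(This is only a lower bound; the true E[α(G)] may be larger.)

E[α(G)] ≥ 501/7 ≈ 71.5714.


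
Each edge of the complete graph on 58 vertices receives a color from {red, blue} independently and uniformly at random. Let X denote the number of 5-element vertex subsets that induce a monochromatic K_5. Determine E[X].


Let X = Σ_S X_S over the C(58, 5) = 4582116 subsets S of size 5, where X_S = 1 if the K_5 on S is monochromatic.
For a fixed S, the K_5 on S has C(5, 2) = 10 edges. P[all 10 edges red] = (1/2)^10, and likewise for blue, so P[monochromatic] = 2·(1/2)^10 = 2^{1 − 10} = 1/512.
Summing: E[X] = C(58, 5) · 2^{1 − 10} = 4582116 · 1/512 = 1145529/128.
Numerically: E[X] ≈ 8949.4453.

E[X] = C(58,5)·2^(1−C(5,2)) = 1145529/128 ≈ 8949.4453.


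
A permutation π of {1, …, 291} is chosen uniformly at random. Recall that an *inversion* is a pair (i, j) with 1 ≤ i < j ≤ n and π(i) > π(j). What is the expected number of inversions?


Write X = Σ X_I over the C(291, 2) = 42195 pairs i < j, with X_I the indicator of one inversion.
There are 42195 indicators.
For each fixed pair i < j, the values π(i) and π(j) are two distinct elements of {1, …, 291} in uniformly random order; by symmetry P[π(i) > π(j)] = 1/2.
By linearity: E[X] = 42195 · (1/2) = C(291, 2) · (1/2) = 42195/2 = 42195/2 ≈ 21097.500000.

E[X] = 42195/2 = 21097.500000.


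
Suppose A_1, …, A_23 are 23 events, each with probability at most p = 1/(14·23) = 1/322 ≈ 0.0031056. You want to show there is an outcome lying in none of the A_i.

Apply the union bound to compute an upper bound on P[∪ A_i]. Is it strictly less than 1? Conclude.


Union bound: P[∪_{i=1}^{23} A_i] ≤ Σ_i P[A_i] ≤ 23·p = 23·(1/322) = 1/14.
Numerically: 1/14 ≈ 0.0714286.
Is 1/14 < 1? YES.
Since P[∪ A_i] ≤ 1/14 < 1, the complement has P[∩ A_i^c] ≥ 1 − 1/14 = 13/14 > 0, so some outcome avoids every A_i.

23·p = 1/14 ≈ 0.0714286; existence CERTIFIED by the union bound.


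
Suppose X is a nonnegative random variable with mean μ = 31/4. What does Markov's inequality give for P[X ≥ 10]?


μ = E[X] = 31/4, a = 10.
Markov: P[X ≥ 10] ≤ μ/a = (31/4)/10 = 31/40.
Numerically: ≈ 0.775.
(Since a = 10 > μ = 7.750, the bound 31/40 is < 1 and informative.)

P[X ≥ 10] ≤ 31/40 ≈ 0.775.


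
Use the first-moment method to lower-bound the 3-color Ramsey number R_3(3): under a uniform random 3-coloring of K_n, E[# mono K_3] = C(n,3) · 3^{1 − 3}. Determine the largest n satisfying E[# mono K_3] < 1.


We need C(n, 3) · 3^{1 − 3} < 1, i.e. C(n, 3) < 3^{3 − 1} = 9.
Check values of n near the boundary:
  n = 3: C(3, 3) = 1; 1 < 9? YES
  n = 4: C(4, 3) = 4; 4 < 9? YES
  n = 5: C(5, 3) = 10; 10 < 9? NO
  n = 6: C(6, 3) = 20; 20 < 9? NO
The largest n with C(n, 3) < 9 is n = 4 (where E[X] = 4/9 ≈ 0.44444). Hence R_3(3) > 4, i.e. R_3(3) ≥ 5.

Largest n = 4; hence R_3(3) > 4.


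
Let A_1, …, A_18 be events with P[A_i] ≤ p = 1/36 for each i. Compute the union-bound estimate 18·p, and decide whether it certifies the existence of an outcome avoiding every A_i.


Union bound: P[∪_{i=1}^{18} A_i] ≤ Σ_i P[A_i] ≤ 18·p = 18·(1/36) = 1/2.
Numerically: 1/2 ≈ 0.5000000.
Is 1/2 < 1? YES.
Since P[∪ A_i] ≤ 1/2 < 1, the complement has P[∩ A_i^c] ≥ 1 − 1/2 = 1/2 > 0, so some outcome avoids every A_i.

18·p = 1/2 ≈ 0.5000000; existence CERTIFIED by the union bound.


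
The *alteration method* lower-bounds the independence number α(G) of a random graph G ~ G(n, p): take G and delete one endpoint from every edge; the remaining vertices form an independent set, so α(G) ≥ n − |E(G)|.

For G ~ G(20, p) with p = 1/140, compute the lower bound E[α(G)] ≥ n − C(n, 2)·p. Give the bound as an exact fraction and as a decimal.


E[|E(G)|] = C(20, 2)·p = 190 · (1/140) = 19/14.
E[α(G)] ≥ n − E[|E(G)|] = 20 − 19/14 = 261/14.
Numerically: ≈ 18.642857.
(This is only a lower bound; the true E[α(G)] may be larger.)

E[α(G)] ≥ 261/14 ≈ 18.642857.


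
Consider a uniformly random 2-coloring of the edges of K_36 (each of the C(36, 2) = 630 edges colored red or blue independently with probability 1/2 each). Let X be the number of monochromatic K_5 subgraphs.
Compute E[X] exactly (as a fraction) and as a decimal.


Let X = Σ_S X_S over the C(36, 5) = 376992 subsets S of size 5, where X_S = 1 if the K_5 on S is monochromatic.
For a fixed S, the K_5 on S has C(5, 2) = 10 edges. P[all 10 edges red] = (1/2)^10, and likewise for blue, so P[monochromatic] = 2·(1/2)^10 = 2^{1 − 10} = 1/512.
Summing: E[X] = C(36, 5) · 2^{1 − 10} = 376992 · 1/512 = 11781/16.
Numerically: E[X] ≈ 736.312500.

E[X] = C(36,5)·2^(1−C(5,2)) = 11781/16 ≈ 736.312500.


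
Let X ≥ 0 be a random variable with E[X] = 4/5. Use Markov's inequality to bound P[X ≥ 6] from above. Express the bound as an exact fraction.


μ = E[X] = 4/5, a = 6.
Markov: P[X ≥ 6] ≤ μ/a = (4/5)/6 = 2/15.
Numerically: ≈ 0.133333.
(Since a = 6 > μ = 0.800000, the bound 2/15 is < 1 and informative.)

P[X ≥ 6] ≤ 2/15 ≈ 0.133333.


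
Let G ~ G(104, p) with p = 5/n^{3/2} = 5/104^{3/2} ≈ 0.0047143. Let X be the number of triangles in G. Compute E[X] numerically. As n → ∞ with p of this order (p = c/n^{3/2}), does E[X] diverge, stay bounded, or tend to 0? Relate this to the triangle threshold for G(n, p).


Number of potential triangles: C(104, 3) = 182104.
Each occurs with probability p³ ≈ (0.0047143)³ ≈ 1.0477556e-07.
By linearity: E[X] = C(104, 3)·p³ ≈ 182104 · 1.0477556e-07 ≈ 0.01908.
Since α = 3/2 > 1, p = c/n^{3/2} = o(1/n) is below the triangle threshold p ~ 1/n. Asymptotically E[X] ~ (c³/6)·n^{3(1−α)} = (5³/6)·n^{-1.5} → 0, so by Markov's inequality G has no triangles w.h.p.

E[X] ≈ 0.01908; in regime p = Θ(1/n^{3/2}) E[X] tends to 0 (below the triangle threshold p ~ 1/n).


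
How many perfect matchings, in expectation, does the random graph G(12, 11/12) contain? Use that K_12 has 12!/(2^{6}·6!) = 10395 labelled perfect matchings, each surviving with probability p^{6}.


K_12 has 12!/(2^{6}·6!) = 10395 labelled perfect matchings.
For each such perfect matching H, let X_H = 1 if all 6 edges of H are present in G. Then P[X_H = 1] = p^{6} = (11/12)^{6} = 1771561/2985984.
Summing the indicators: E[X] = Σ_H E[X_H] = 10395 · p^{6} = 10395 · 1771561/2985984 = 682050985/110592.
Numerically: E[X] ≈ 6167.

E[X] = 10395 · (11/12)^{6} = 682050985/110592 ≈ 6167.


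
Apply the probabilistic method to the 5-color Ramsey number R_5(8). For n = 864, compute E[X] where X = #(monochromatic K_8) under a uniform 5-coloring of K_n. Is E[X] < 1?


E[X] = C(864, 8) · 5^{1 − 28} = 7455455062926006708 · 5^{−27} = 7455455062926006708/7450580596923828125.
As a reduced fraction: E[X] = 7455455062926006708/7450580596923828125 ≈ 1.0006542.
Is E[X] < 1? NO.
Since E[X] ≥ 1, the first-moment bound is inconclusive at n = 864; it does NOT by itself certify R_5(8) > 864.

E[X] = 7455455062926006708/7450580596923828125 ≈ 1.0006542; E[X] ≥ 1; first-moment method inconclusive here.


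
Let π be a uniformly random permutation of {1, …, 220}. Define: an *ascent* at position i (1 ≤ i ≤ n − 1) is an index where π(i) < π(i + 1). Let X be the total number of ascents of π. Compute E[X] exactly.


Write X = Σ X_I over i = 1, …, 219, with X_I the indicator of one ascent.
There are 219 indicators.
For each fixed i, the pair (π(i), π(i+1)) is a uniformly random ordered pair of distinct values from {1, …, 220}; by symmetry P[π(i) < π(i+1)] = 1/2.
By linearity: E[X] = 219 · (1/2) = (220 − 1) · (1/2) = 219/2 ≈ 109.500.

E[X] = 219/2 = 109.500.


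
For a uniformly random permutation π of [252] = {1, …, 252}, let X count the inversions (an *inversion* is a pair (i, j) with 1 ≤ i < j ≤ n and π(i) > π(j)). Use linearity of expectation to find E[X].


Write X = Σ X_I over the C(252, 2) = 31626 pairs i < j, with X_I the indicator of one inversion.
There are 31626 indicators.
For each fixed pair i < j, the values π(i) and π(j) are two distinct elements of {1, …, 252} in uniformly random order; by symmetry P[π(i) > π(j)] = 1/2.
By linearity: E[X] = 31626 · (1/2) = C(252, 2) · (1/2) = 31626/2 = 15813 ≈ 15813.0000.

E[X] = 15813 = 15813.0000.


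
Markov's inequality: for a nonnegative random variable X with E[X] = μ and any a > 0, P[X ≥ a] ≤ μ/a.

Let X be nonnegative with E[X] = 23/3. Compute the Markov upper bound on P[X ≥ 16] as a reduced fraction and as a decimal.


μ = E[X] = 23/3, a = 16.
Markov: P[X ≥ 16] ≤ μ/a = (23/3)/16 = 23/48.
Numerically: ≈ 0.479167.
(Since a = 16 > μ = 7.666667, the bound 23/48 is < 1 and informative.)

P[X ≥ 16] ≤ 23/48 ≈ 0.479167.


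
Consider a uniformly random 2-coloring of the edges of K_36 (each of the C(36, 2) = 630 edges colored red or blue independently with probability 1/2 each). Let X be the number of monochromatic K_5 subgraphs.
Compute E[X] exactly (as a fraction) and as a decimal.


Let X = Σ_S X_S over the C(36, 5) = 376992 subsets S of size 5, where X_S = 1 if the K_5 on S is monochromatic.
For a fixed S, the K_5 on S has C(5, 2) = 10 edges. P[all 10 edges red] = (1/2)^10, and likewise for blue, so P[monochromatic] = 2·(1/2)^10 = 2^{1 − 10} = 1/512.
By linearity: E[X] = C(36, 5) · 2^{1 − 10} = 376992 · 1/512 = 11781/16.
Numerically: E[X] ≈ 736.3125.

E[X] = C(36,5)·2^(1−C(5,2)) = 11781/16 ≈ 736.3125.


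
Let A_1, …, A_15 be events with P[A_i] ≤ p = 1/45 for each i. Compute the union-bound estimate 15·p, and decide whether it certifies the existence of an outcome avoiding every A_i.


Union bound: P[∪_{i=1}^{15} A_i] ≤ Σ_i P[A_i] ≤ 15·p = 15·(1/45) = 1/3.
Numerically: 1/3 ≈ 0.333333.
Is 1/3 < 1? YES.
Since P[∪ A_i] ≤ 1/3 < 1, the complement has P[∩ A_i^c] ≥ 1 − 1/3 = 2/3 > 0, so some outcome avoids every A_i.

15·p = 1/3 ≈ 0.333333; existence CERTIFIED by the union bound.


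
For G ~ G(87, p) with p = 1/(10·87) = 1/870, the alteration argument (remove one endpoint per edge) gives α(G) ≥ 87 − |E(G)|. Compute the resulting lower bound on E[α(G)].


E[|E(G)|] = C(87, 2)·p = 3741 · (1/870) = 43/10.
E[α(G)] ≥ n − E[|E(G)|] = 87 − 43/10 = 827/10.
Numerically: ≈ 82.700.
(This is only a lower bound; the true E[α(G)] may be larger.)

E[α(G)] ≥ 827/10 ≈ 82.700.


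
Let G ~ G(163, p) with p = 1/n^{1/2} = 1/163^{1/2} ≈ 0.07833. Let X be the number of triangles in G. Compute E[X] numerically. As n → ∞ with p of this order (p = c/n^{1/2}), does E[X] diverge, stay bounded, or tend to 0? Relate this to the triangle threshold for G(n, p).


Number of potential triangles: C(163, 3) = 708561.
Each occurs with probability p³ ≈ (0.07833)³ ≈ 4.805279e-04.
By linearity: E[X] = C(163, 3)·p³ ≈ 708561 · 4.805279e-04 ≈ 340.4833.
Since α = 1/2 < 1, p = c/n^{1/2} ≫ 1/n is above the triangle threshold p ~ 1/n. Asymptotically E[X] ~ (c³/6)·n^{3(1−α)} = (1³/6)·n^{1.5} → ∞; triangles are abundant w.h.p.

E[X] ≈ 340.4833; in regime p = Θ(1/n^{1/2}) E[X] diverges (above the triangle threshold p ~ 1/n).


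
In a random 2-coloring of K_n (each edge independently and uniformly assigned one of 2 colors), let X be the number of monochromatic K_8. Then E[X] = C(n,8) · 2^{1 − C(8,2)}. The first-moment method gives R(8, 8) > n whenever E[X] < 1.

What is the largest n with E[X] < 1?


We need C(n, 8) · 2^{1 − 28} < 1, i.e. C(n, 8) < 2^{28 − 1} = 134217728.
Check values of n near the boundary:
  n = 37: C(37, 8) = 38608020; 38608020 < 134217728? YES
  n = 38: C(38, 8) = 48903492; 48903492 < 134217728? YES
  n = 39: C(39, 8) = 61523748; 61523748 < 134217728? YES
  n = 40: C(40, 8) = 76904685; 76904685 < 134217728? YES
  n = 41: C(41, 8) = 95548245; 95548245 < 134217728? YES
  n = 42: C(42, 8) = 118030185; 118030185 < 134217728? YES
  n = 43: C(43, 8) = 145008513; 145008513 < 134217728? NO
The largest n with C(n, 8) < 134217728 is n = 42 (where E[X] = 118030185/134217728 ≈ 0.8794). Hence R(8, 8) > 42, i.e. R(8, 8) ≥ 43.

Largest n = 42; hence R(8, 8) > 42.


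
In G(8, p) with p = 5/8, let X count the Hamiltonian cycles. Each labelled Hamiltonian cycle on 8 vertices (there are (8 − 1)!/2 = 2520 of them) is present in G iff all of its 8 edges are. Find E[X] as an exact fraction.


K_8 has (8 − 1)!/2 = 2520 labelled Hamiltonian cycles.
For each such Hamiltonian cycle H, let X_H = 1 if all 8 edges of H are present in G. Then P[X_H = 1] = p^{8} = (5/8)^{8} = 390625/16777216.
Summing the indicators: E[X] = Σ_H E[X_H] = 2520 · p^{8} = 2520 · 390625/16777216 = 123046875/2097152.
Numerically: E[X] ≈ 58.6733.

E[X] = 2520 · (5/8)^{8} = 123046875/2097152 ≈ 58.6733.


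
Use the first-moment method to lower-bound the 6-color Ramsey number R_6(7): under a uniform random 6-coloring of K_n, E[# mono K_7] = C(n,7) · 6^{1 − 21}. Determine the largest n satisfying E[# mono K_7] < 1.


We need C(n, 7) · 6^{1 − 21} < 1, i.e. C(n, 7) < 6^{21 − 1} = 3656158440062976.
Check values of n near the boundary:
  n = 563: C(563, 7) = 3426622515769596; 3426622515769596 < 3656158440062976? YES
  n = 564: C(564, 7) = 3469685994423792; 3469685994423792 < 3656158440062976? YES
  n = 565: C(565, 7) = 3513212521235560; 3513212521235560 < 3656158440062976? YES
  n = 566: C(566, 7) = 3557206237959440; 3557206237959440 < 3656158440062976? YES
  n = 567: C(567, 7) = 3601671315933933; 3601671315933933 < 3656158440062976? YES
  n = 568: C(568, 7) = 3646611956239704; 3646611956239704 < 3656158440062976? YES
  n = 569: C(569, 7) = 3692032389858348; 3692032389858348 < 3656158440062976? NO
  n = 570: C(570, 7) = 3737936877831720; 3737936877831720 < 3656158440062976? NO
  n = 571: C(571, 7) = 3784329711421830; 3784329711421830 < 3656158440062976? NO
The largest n with C(n, 7) < 3656158440062976 is n = 568 (where E[X] = 16882462760369/16926659444736 ≈ 0.997). Hence R_6(7) > 568, i.e. R_6(7) ≥ 569.

Largest n = 568; hence R_6(7) > 568.


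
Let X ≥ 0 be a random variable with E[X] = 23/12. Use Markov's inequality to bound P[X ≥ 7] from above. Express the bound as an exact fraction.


μ = E[X] = 23/12, a = 7.
Markov: P[X ≥ 7] ≤ μ/a = (23/12)/7 = 23/84.
Numerically: ≈ 0.274.
(Since a = 7 > μ = 1.917, the bound 23/84 is < 1 and informative.)

P[X ≥ 7] ≤ 23/84 ≈ 0.274.


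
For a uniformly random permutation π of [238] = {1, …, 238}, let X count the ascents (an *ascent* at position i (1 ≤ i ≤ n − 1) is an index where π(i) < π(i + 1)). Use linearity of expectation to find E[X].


Write X = Σ X_I over i = 1, …, 237, with X_I the indicator of one ascent.
There are 237 indicators.
For each fixed i, the pair (π(i), π(i+1)) is a uniformly random ordered pair of distinct values from {1, …, 238}; by symmetry P[π(i) < π(i+1)] = 1/2.
By linearity: E[X] = 237 · (1/2) = (238 − 1) · (1/2) = 237/2 ≈ 118.50000.

E[X] = 237/2 = 118.50000.


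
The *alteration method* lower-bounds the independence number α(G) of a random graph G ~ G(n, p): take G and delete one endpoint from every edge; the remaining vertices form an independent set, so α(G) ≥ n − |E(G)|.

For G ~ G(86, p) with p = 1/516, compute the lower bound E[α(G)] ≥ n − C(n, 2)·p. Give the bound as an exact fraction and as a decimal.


E[|E(G)|] = C(86, 2)·p = 3655 · (1/516) = 85/12.
E[α(G)] ≥ n − E[|E(G)|] = 86 − 85/12 = 947/12.
Numerically: ≈ 78.91667.
(This is only a lower bound; the true E[α(G)] may be larger.)

E[α(G)] ≥ 947/12 ≈ 78.91667.


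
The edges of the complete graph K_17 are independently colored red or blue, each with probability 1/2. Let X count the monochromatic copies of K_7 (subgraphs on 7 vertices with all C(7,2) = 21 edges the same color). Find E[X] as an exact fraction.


Let X = Σ_S X_S over the C(17, 7) = 19448 subsets S of size 7, where X_S = 1 if the K_7 on S is monochromatic.
For a fixed S, the K_7 on S has C(7, 2) = 21 edges. P[all 21 edges red] = (1/2)^21, and likewise for blue, so P[monochromatic] = 2·(1/2)^21 = 2^{1 − 21} = 1/1048576.
By linearity of expectation: E[X] = C(17, 7) · 2^{1 − 21} = 19448 · 1/1048576 = 2431/131072.
Numerically: E[X] ≈ 0.0185.

E[X] = C(17,7)·2^(1−C(7,2)) = 2431/131072 ≈ 0.0185.


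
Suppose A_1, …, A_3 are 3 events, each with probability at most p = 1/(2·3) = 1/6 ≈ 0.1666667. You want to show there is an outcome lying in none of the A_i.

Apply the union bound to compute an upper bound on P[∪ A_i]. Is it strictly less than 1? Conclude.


Union bound: P[∪_{i=1}^{3} A_i] ≤ Σ_i P[A_i] ≤ 3·p = 3·(1/6) = 1/2.
Numerically: 1/2 ≈ 0.5000000.
Is 1/2 < 1? YES.
Since P[∪ A_i] ≤ 1/2 < 1, the complement has P[∩ A_i^c] ≥ 1 − 1/2 = 1/2 > 0, so some outcome avoids every A_i.

3·p = 1/2 ≈ 0.5000000; existence CERTIFIED by the union bound.


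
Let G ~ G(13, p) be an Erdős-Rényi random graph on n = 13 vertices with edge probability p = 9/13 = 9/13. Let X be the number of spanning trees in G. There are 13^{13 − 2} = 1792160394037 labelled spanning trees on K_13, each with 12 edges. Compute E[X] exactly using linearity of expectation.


K_13 has 13^{13 − 2} = 1792160394037 labelled spanning trees.
For each such spanning tree H, let X_H = 1 if all 12 edges of H are present in G. Then P[X_H = 1] = p^{12} = (9/13)^{12} = 282429536481/23298085122481.
Summing the indicators: E[X] = Σ_H E[X_H] = 1792160394037 · p^{12} = 1792160394037 · 282429536481/23298085122481 = 282429536481/13.
Numerically: E[X] ≈ 2.173e+10.

E[X] = 1792160394037 · (9/13)^{12} = 282429536481/13 ≈ 2.173e+10.


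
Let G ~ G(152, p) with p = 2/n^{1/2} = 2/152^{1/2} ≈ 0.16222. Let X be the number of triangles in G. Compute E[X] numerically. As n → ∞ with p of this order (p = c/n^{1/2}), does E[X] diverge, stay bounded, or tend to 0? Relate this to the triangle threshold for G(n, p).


Number of potential triangles: C(152, 3) = 573800.
Each occurs with probability p³ ≈ (0.16222)³ ≈ 4.2689848e-03.
By linearity: E[X] = C(152, 3)·p³ ≈ 573800 · 4.2689848e-03 ≈ 2449.54346.
Since α = 1/2 < 1, p = c/n^{1/2} ≫ 1/n is above the triangle threshold p ~ 1/n. Asymptotically E[X] ~ (c³/6)·n^{3(1−α)} = (2³/6)·n^{1.5} → ∞; triangles are abundant w.h.p.

E[X] ≈ 2449.54346; in regime p = Θ(1/n^{1/2}) E[X] diverges (above the triangle threshold p ~ 1/n).


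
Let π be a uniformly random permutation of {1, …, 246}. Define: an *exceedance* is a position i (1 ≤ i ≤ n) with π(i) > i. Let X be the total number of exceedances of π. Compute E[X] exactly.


Write X = Σ_{i=1}^{246} X_i, where X_i = 1_{π(i) > i}.
For each fixed i, π(i) is uniform over {1, …, 246} (marginal of a uniform permutation), so P[π(i) > i] = (n − i)/n. Summing: Σ_{i=1}^{246} (n − i)/n = (0 + 1 + … + 245)/246 = 246(246 − 1)/(2·246) = (246 − 1)/2.
Hence E[X] = Σ_{i=1}^{246} (246 − i)/246 = 245/2 ≈ 122.500.

E[X] = 245/2 = 122.500.


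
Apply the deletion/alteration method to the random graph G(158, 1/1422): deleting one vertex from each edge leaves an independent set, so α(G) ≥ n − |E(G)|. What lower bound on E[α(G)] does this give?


E[|E(G)|] = C(158, 2)·p = 12403 · (1/1422) = 157/18.
E[α(G)] ≥ n − E[|E(G)|] = 158 − 157/18 = 2687/18.
Numerically: ≈ 149.2778.
(This is only a lower bound; the true E[α(G)] may be larger.)

E[α(G)] ≥ 2687/18 ≈ 149.2778.


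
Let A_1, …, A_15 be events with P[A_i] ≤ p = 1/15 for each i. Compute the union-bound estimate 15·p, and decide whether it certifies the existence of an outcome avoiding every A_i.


Union bound: P[∪_{i=1}^{15} A_i] ≤ Σ_i P[A_i] ≤ 15·p = 15·(1/15) = 1.
Numerically: 1 ≈ 1.00000.
Is 1 < 1? NO.
Since the bound 1 is ≥ 1, the union bound is uninformative here; it does NOT by itself certify existence.

15·p = 1 ≈ 1.00000; existence NOT certified by the union bound.


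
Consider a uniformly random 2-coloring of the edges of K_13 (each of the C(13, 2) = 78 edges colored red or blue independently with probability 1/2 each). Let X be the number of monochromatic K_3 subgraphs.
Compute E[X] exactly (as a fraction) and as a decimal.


Let X = Σ_S X_S over the C(13, 3) = 286 subsets S of size 3, where X_S = 1 if the K_3 on S is monochromatic.
For a fixed S, the K_3 on S has C(3, 2) = 3 edges. P[all 3 edges red] = (1/2)^3, and likewise for blue, so P[monochromatic] = 2·(1/2)^3 = 2^{1 − 3} = 1/4.
By linearity: E[X] = C(13, 3) · 2^{1 − 3} = 286 · 1/4 = 143/2.
Numerically: E[X] ≈ 71.500000.

E[X] = C(13,3)·2^(1−C(3,2)) = 143/2 ≈ 71.500000.


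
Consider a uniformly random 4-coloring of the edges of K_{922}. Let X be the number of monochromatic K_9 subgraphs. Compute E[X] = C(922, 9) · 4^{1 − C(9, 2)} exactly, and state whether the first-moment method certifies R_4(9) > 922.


E[X] = C(922, 9) · 4^{1 − 36} = 1275867683890227543270 · 4^{−35} = 1275867683890227543270/1180591620717411303424.
As a reduced fraction: E[X] = 637933841945113771635/590295810358705651712 ≈ 1.08070.
Is E[X] < 1? NO.
Since E[X] ≥ 1, the first-moment bound is inconclusive at n = 922; it does NOT by itself certify R_4(9) > 922.

E[X] = 637933841945113771635/590295810358705651712 ≈ 1.08070; E[X] ≥ 1; first-moment method inconclusive here.


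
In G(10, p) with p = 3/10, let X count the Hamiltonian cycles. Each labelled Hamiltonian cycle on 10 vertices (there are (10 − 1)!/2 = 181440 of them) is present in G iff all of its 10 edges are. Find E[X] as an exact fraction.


K_10 has (10 − 1)!/2 = 181440 labelled Hamiltonian cycles.
For each such Hamiltonian cycle H, let X_H = 1 if all 10 edges of H are present in G. Then P[X_H = 1] = p^{10} = (3/10)^{10} = 59049/10000000000.
By linearity of expectation: E[X] = Σ_H E[X_H] = 181440 · p^{10} = 181440 · 59049/10000000000 = 33480783/31250000.
Numerically: E[X] ≈ 1.071.

E[X] = 181440 · (3/10)^{10} = 33480783/31250000 ≈ 1.071.


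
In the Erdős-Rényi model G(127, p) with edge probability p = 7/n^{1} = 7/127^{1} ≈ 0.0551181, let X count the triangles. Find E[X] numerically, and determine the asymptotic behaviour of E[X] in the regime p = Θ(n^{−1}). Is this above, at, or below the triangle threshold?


Number of potential triangles: C(127, 3) = 333375.
Each occurs with probability p³ ≈ (0.0551181)³ ≈ 1.67449154e-04.
By linearity: E[X] = C(127, 3)·p³ ≈ 333375 · 1.67449154e-04 ≈ 55.823362.
Here α = 1, so p = 7/n is exactly at the triangle threshold p ~ 1/n. Asymptotically E[X] → c³/6 = 7³/6 = 343/6 ≈ 57.166667, a bounded constant. In this regime the triangle count is asymptotically Poisson(c³/6).

E[X] ≈ 55.823362; in regime p = Θ(1/n^{1}) E[X] stays bounded (at the triangle threshold p ~ 1/n).


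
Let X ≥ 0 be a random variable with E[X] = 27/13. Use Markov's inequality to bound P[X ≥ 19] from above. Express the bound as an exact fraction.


μ = E[X] = 27/13, a = 19.
Markov: P[X ≥ 19] ≤ μ/a = (27/13)/19 = 27/247.
Numerically: ≈ 0.1093.
(Since a = 19 > μ = 2.0769, the bound 27/247 is < 1 and informative.)

P[X ≥ 19] ≤ 27/247 ≈ 0.1093.


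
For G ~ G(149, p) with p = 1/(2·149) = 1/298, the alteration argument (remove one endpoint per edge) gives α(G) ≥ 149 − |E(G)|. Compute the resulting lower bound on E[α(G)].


E[|E(G)|] = C(149, 2)·p = 11026 · (1/298) = 37.
E[α(G)] ≥ n − E[|E(G)|] = 149 − 37 = 112.
Numerically: ≈ 112.00000.
(This is only a lower bound; the true E[α(G)] may be larger.)

E[α(G)] ≥ 112 ≈ 112.00000.


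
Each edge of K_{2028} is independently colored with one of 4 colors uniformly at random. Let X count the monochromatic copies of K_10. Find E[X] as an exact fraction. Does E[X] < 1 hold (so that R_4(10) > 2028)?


E[X] = C(2028, 10) · 4^{1 − 45} = 317149973285521499299300410 · 4^{−44} = 317149973285521499299300410/309485009821345068724781056.
As a reduced fraction: E[X] = 158574986642760749649650205/154742504910672534362390528 ≈ 1.0247668.
Is E[X] < 1? NO.
Since E[X] ≥ 1, the first-moment bound is inconclusive at n = 2028; it does NOT by itself certify R_4(10) > 2028.

E[X] = 158574986642760749649650205/154742504910672534362390528 ≈ 1.0247668; E[X] ≥ 1; first-moment method inconclusive here.


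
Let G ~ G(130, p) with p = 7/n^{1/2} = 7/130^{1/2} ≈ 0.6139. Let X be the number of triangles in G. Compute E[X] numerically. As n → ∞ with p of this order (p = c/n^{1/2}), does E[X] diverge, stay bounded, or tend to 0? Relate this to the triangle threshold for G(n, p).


Number of potential triangles: C(130, 3) = 357760.
Each occurs with probability p³ ≈ (0.6139)³ ≈ 2.314084e-01.
By linearity: E[X] = C(130, 3)·p³ ≈ 357760 · 2.314084e-01 ≈ 82788.6639.
Since α = 1/2 < 1, p = c/n^{1/2} ≫ 1/n is above the triangle threshold p ~ 1/n. Asymptotically E[X] ~ (c³/6)·n^{3(1−α)} = (7³/6)·n^{1.5} → ∞; triangles are abundant w.h.p.

E[X] ≈ 82788.6639; in regime p = Θ(1/n^{1/2}) E[X] diverges (above the triangle threshold p ~ 1/n).


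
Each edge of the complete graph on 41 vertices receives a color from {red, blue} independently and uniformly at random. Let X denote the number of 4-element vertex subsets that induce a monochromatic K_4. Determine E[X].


Let X = Σ_S X_S over the C(41, 4) = 101270 subsets S of size 4, where X_S = 1 if the K_4 on S is monochromatic.
For a fixed S, the K_4 on S has C(4, 2) = 6 edges. P[all 6 edges red] = (1/2)^6, and likewise for blue, so P[monochromatic] = 2·(1/2)^6 = 2^{1 − 6} = 1/32.
By linearity: E[X] = C(41, 4) · 2^{1 − 6} = 101270 · 1/32 = 50635/16.
Numerically: E[X] ≈ 3164.688.

E[X] = C(41,4)·2^(1−C(4,2)) = 50635/16 ≈ 3164.688.


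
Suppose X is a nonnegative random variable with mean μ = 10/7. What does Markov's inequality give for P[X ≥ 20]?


μ = E[X] = 10/7, a = 20.
Markov: P[X ≥ 20] ≤ μ/a = (10/7)/20 = 1/14.
Numerically: ≈ 0.071.
(Since a = 20 > μ = 1.429, the bound 1/14 is < 1 and informative.)

P[X ≥ 20] ≤ 1/14 ≈ 0.071.


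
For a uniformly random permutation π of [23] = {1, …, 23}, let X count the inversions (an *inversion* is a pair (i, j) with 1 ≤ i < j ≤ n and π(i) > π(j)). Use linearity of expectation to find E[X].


Write X = Σ X_I over the C(23, 2) = 253 pairs i < j, with X_I the indicator of one inversion.
There are 253 indicators.
For each fixed pair i < j, the values π(i) and π(j) are two distinct elements of {1, …, 23} in uniformly random order; by symmetry P[π(i) > π(j)] = 1/2.
By linearity: E[X] = 253 · (1/2) = C(23, 2) · (1/2) = 253/2 = 253/2 ≈ 126.500.

E[X] = 253/2 = 126.500.


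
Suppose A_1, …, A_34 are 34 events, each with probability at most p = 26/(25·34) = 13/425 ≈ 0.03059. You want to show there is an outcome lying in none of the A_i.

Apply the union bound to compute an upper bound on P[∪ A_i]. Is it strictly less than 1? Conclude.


Union bound: P[∪_{i=1}^{34} A_i] ≤ Σ_i P[A_i] ≤ 34·p = 34·(13/425) = 26/25.
Numerically: 26/25 ≈ 1.04000.
Is 26/25 < 1? NO.
Since the bound 26/25 is ≥ 1, the union bound is uninformative here; it does NOT by itself certify existence.

34·p = 26/25 ≈ 1.04000; existence NOT certified by the union bound.


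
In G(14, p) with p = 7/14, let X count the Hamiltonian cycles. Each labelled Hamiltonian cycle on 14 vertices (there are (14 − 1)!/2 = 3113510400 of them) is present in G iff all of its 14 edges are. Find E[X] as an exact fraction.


K_14 has (14 − 1)!/2 = 3113510400 labelled Hamiltonian cycles.
For each such Hamiltonian cycle H, let X_H = 1 if all 14 edges of H are present in G. Then P[X_H = 1] = p^{14} = (1/2)^{14} = 1/16384.
Summing the indicators: E[X] = Σ_H E[X_H] = 3113510400 · p^{14} = 3113510400 · 1/16384 = 6081075/32.
Numerically: E[X] ≈ 1.9e+05.

E[X] = 3113510400 · (1/2)^{14} = 6081075/32 ≈ 1.9e+05.


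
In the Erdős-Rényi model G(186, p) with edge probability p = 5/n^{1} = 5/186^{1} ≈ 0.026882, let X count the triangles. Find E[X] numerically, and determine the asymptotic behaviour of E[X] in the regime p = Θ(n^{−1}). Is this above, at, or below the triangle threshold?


Number of potential triangles: C(186, 3) = 1055240.
Each occurs with probability p³ ≈ (0.026882)³ ≈ 1.9425454e-05.
By linearity: E[X] = C(186, 3)·p³ ≈ 1055240 · 1.9425454e-05 ≈ 20.49852.
Here α = 1, so p = 5/n is exactly at the triangle threshold p ~ 1/n. Asymptotically E[X] → c³/6 = 5³/6 = 125/6 ≈ 20.83333, a bounded constant. In this regime the triangle count is asymptotically Poisson(c³/6).

E[X] ≈ 20.49852; in regime p = Θ(1/n^{1}) E[X] stays bounded (at the triangle threshold p ~ 1/n).


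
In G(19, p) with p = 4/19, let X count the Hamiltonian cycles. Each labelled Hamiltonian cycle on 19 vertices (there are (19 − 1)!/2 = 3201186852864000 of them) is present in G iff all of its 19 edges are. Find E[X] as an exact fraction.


K_19 has (19 − 1)!/2 = 3201186852864000 labelled Hamiltonian cycles.
For each such Hamiltonian cycle H, let X_H = 1 if all 19 edges of H are present in G. Then P[X_H = 1] = p^{19} = (4/19)^{19} = 274877906944/1978419655660313589123979.
By linearity: E[X] = Σ_H E[X_H] = 3201186852864000 · p^{19} = 3201186852864000 · 274877906944/1978419655660313589123979 = 879935541851906811887616000/1978419655660313589123979.
Numerically: E[X] ≈ 445.

E[X] = 3201186852864000 · (4/19)^{19} = 879935541851906811887616000/1978419655660313589123979 ≈ 445.


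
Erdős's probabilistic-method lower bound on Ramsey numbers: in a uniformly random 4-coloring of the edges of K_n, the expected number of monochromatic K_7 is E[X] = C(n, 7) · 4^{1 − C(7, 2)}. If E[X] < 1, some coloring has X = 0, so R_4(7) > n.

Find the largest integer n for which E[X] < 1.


We need C(n, 7) · 4^{1 − 21} < 1, i.e. C(n, 7) < 4^{21 − 1} = 1099511627776.
Check values of n near the boundary:
  n = 179: C(179, 7) = 1037437234460; 1037437234460 < 1099511627776? YES
  n = 180: C(180, 7) = 1079414463600; 1079414463600 < 1099511627776? YES
  n = 181: C(181, 7) = 1122839183400; 1122839183400 < 1099511627776? NO
  n = 182: C(182, 7) = 1167752750736; 1167752750736 < 1099511627776? NO
  n = 183: C(183, 7) = 1214197462413; 1214197462413 < 1099511627776? NO
The largest n with C(n, 7) < 1099511627776 is n = 180 (where E[X] = 67463403975/68719476736 ≈ 0.9817). Hence R_4(7) > 180, i.e. R_4(7) ≥ 181.

Largest n = 180; hence R_4(7) > 180.


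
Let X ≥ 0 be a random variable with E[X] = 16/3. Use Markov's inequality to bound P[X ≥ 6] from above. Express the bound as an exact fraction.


μ = E[X] = 16/3, a = 6.
Markov: P[X ≥ 6] ≤ μ/a = (16/3)/6 = 8/9.
Numerically: ≈ 0.8889.
(Since a = 6 > μ = 5.3333, the bound 8/9 is < 1 and informative.)

P[X ≥ 6] ≤ 8/9 ≈ 0.8889.


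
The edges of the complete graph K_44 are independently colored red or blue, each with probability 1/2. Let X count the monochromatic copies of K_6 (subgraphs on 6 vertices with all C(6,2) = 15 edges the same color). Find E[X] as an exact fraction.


Let X = Σ_S X_S over the C(44, 6) = 7059052 subsets S of size 6, where X_S = 1 if the K_6 on S is monochromatic.
For a fixed S, the K_6 on S has C(6, 2) = 15 edges. P[all 15 edges red] = (1/2)^15, and likewise for blue, so P[monochromatic] = 2·(1/2)^15 = 2^{1 − 15} = 1/16384.
Summing: E[X] = C(44, 6) · 2^{1 − 15} = 7059052 · 1/16384 = 1764763/4096.
Numerically: E[X] ≈ 430.85034.

E[X] = C(44,6)·2^(1−C(6,2)) = 1764763/4096 ≈ 430.85034.


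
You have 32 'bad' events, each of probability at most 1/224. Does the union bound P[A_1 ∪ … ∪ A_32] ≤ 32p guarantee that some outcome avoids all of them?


Union bound: P[∪_{i=1}^{32} A_i] ≤ Σ_i P[A_i] ≤ 32·p = 32·(1/224) = 1/7.
Numerically: 1/7 ≈ 0.1428571.
Is 1/7 < 1? YES.
Since P[∪ A_i] ≤ 1/7 < 1, the complement has P[∩ A_i^c] ≥ 1 − 1/7 = 6/7 > 0, so some outcome avoids every A_i.

32·p = 1/7 ≈ 0.1428571; existence CERTIFIED by the union bound.


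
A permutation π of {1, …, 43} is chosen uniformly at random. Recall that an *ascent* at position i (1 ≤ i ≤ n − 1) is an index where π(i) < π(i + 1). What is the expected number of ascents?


Write X = Σ X_I over i = 1, …, 42, with X_I the indicator of one ascent.
There are 42 indicators.
For each fixed i, the pair (π(i), π(i+1)) is a uniformly random ordered pair of distinct values from {1, …, 43}; by symmetry P[π(i) < π(i+1)] = 1/2.
By linearity: E[X] = 42 · (1/2) = (43 − 1) · (1/2) = 21 ≈ 21.000000.

E[X] = 21 = 21.000000.


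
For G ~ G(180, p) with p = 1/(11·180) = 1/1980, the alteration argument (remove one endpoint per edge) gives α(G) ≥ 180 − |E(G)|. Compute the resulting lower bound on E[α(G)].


E[|E(G)|] = C(180, 2)·p = 16110 · (1/1980) = 179/22.
E[α(G)] ≥ n − E[|E(G)|] = 180 − 179/22 = 3781/22.
Numerically: ≈ 171.863636.
(This is only a lower bound; the true E[α(G)] may be larger.)

E[α(G)] ≥ 3781/22 ≈ 171.863636.


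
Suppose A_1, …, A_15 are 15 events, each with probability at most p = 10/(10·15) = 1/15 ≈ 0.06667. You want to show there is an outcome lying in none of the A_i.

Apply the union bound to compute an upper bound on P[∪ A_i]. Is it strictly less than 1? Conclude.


Union bound: P[∪_{i=1}^{15} A_i] ≤ Σ_i P[A_i] ≤ 15·p = 15·(1/15) = 1.
Numerically: 1 ≈ 1.00000.
Is 1 < 1? NO.
Since the bound 1 is ≥ 1, the union bound is uninformative here; it does NOT by itself certify existence.

15·p = 1 ≈ 1.00000; existence NOT certified by the union bound.


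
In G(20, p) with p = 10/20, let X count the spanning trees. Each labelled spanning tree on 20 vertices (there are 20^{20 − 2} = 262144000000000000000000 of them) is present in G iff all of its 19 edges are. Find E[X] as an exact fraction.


K_20 has 20^{20 − 2} = 262144000000000000000000 labelled spanning trees.
For each such spanning tree H, let X_H = 1 if all 19 edges of H are present in G. Then P[X_H = 1] = p^{19} = (1/2)^{19} = 1/524288.
By linearity: E[X] = Σ_H E[X_H] = 262144000000000000000000 · p^{19} = 262144000000000000000000 · 1/524288 = 500000000000000000.
Numerically: E[X] ≈ 5e+17.

E[X] = 262144000000000000000000 · (1/2)^{19} = 500000000000000000 ≈ 5e+17.


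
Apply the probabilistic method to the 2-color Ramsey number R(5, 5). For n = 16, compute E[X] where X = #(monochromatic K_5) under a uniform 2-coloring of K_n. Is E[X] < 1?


E[X] = C(16, 5) · 2^{1 − 10} = 4368 · 2^{−9} = 4368/512.
As a reduced fraction: E[X] = 273/32 ≈ 8.5312500.
Is E[X] < 1? NO.
Since E[X] ≥ 1, the first-moment bound is inconclusive at n = 16; it does NOT by itself certify R(5, 5) > 16.

E[X] = 273/32 ≈ 8.5312500; E[X] ≥ 1; first-moment method inconclusive here.


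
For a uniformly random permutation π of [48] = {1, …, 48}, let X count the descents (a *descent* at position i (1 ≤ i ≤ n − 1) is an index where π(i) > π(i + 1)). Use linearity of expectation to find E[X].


Write X = Σ X_I over i = 1, …, 47, with X_I the indicator of one descent.
There are 47 indicators.
For each fixed i, the pair (π(i), π(i+1)) is a uniformly random ordered pair of distinct values from {1, …, 48}; by symmetry P[π(i) > π(i+1)] = 1/2.
By linearity: E[X] = 47 · (1/2) = (48 − 1) · (1/2) = 47/2 ≈ 23.500.

E[X] = 47/2 = 23.500.


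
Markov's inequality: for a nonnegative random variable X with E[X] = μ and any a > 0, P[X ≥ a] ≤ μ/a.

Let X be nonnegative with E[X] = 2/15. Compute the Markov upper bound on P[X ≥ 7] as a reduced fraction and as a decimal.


μ = E[X] = 2/15, a = 7.
Markov: P[X ≥ 7] ≤ μ/a = (2/15)/7 = 2/105.
Numerically: ≈ 0.019.
(Since a = 7 > μ = 0.133, the bound 2/105 is < 1 and informative.)

P[X ≥ 7] ≤ 2/105 ≈ 0.019.


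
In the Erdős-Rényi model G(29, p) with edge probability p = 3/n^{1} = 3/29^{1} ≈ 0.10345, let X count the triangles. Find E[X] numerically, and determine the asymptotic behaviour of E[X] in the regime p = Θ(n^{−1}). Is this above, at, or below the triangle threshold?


Number of potential triangles: C(29, 3) = 3654.
Each occurs with probability p³ ≈ (0.10345)³ ≈ 1.1070565e-03.
By linearity: E[X] = C(29, 3)·p³ ≈ 3654 · 1.1070565e-03 ≈ 4.04518.
Here α = 1, so p = 3/n is exactly at the triangle threshold p ~ 1/n. Asymptotically E[X] → c³/6 = 3³/6 = 9/2 ≈ 4.50000, a bounded constant. In this regime the triangle count is asymptotically Poisson(c³/6).

E[X] ≈ 4.04518; in regime p = Θ(1/n^{1}) E[X] stays bounded (at the triangle threshold p ~ 1/n).


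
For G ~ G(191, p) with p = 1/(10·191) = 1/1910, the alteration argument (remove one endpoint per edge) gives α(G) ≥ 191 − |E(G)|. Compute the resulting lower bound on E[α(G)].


E[|E(G)|] = C(191, 2)·p = 18145 · (1/1910) = 19/2.
E[α(G)] ≥ n − E[|E(G)|] = 191 − 19/2 = 363/2.
Numerically: ≈ 181.5000.
(This is only a lower bound; the true E[α(G)] may be larger.)

E[α(G)] ≥ 363/2 ≈ 181.5000.


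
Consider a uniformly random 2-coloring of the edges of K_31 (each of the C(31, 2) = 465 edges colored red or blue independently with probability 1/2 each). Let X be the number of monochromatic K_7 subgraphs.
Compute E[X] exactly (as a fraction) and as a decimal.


Let X = Σ_S X_S over the C(31, 7) = 2629575 subsets S of size 7, where X_S = 1 if the K_7 on S is monochromatic.
For a fixed S, the K_7 on S has C(7, 2) = 21 edges. P[all 21 edges red] = (1/2)^21, and likewise for blue, so P[monochromatic] = 2·(1/2)^21 = 2^{1 − 21} = 1/1048576.
By linearity: E[X] = C(31, 7) · 2^{1 − 21} = 2629575 · 1/1048576 = 2629575/1048576.
Numerically: E[X] ≈ 2.5078.

E[X] = C(31,7)·2^(1−C(7,2)) = 2629575/1048576 ≈ 2.5078.


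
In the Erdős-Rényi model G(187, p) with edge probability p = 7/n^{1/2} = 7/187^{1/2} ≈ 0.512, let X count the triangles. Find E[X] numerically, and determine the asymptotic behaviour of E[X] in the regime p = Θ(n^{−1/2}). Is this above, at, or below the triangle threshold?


Number of potential triangles: C(187, 3) = 1072445.
Each occurs with probability p³ ≈ (0.512)³ ≈ 1.34132e-01.
By linearity: E[X] = C(187, 3)·p³ ≈ 1072445 · 1.34132e-01 ≈ 143848.964.
Since α = 1/2 < 1, p = c/n^{1/2} ≫ 1/n is above the triangle threshold p ~ 1/n. Asymptotically E[X] ~ (c³/6)·n^{3(1−α)} = (7³/6)·n^{1.5} → ∞; triangles are abundant w.h.p.

E[X] ≈ 143848.964; in regime p = Θ(1/n^{1/2}) E[X] diverges (above the triangle threshold p ~ 1/n).
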